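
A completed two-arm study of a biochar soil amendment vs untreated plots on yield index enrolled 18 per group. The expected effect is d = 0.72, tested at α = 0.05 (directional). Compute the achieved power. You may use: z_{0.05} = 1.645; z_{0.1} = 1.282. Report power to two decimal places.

power ≈ 0.70

For two equal groups, power = Φ(d·√(n/2) − z_{α}).
d·√(n/2) = 0.72 × √(18/2) = 0.72 × 3.000 = 2.160.
z_β = 2.160 − 1.645 = 0.515.
Power = Φ(0.515) = 0.697.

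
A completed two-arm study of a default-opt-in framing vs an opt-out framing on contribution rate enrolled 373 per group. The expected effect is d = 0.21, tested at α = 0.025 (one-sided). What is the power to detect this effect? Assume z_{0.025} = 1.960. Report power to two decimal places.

power ≈ 0.82

For two equal groups, power = Φ(d·√(n/2) − z_{α}).
d·√(n/2) = 0.21 × √(373/2) = 0.21 × 13.657 = 2.868.
z_β = 2.868 − 1.960 = 0.908.
Power = Φ(0.908) = 0.818.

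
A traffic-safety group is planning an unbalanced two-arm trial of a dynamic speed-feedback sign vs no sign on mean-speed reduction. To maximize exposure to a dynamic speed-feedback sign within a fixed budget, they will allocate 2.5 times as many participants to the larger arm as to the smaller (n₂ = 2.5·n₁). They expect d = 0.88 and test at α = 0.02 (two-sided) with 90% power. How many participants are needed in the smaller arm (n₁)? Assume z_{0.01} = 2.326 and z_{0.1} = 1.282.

n₁ = 24

With allocation ratio k = n₂/n₁ = 2.5, Var(x̄₁−x̄₂) = σ²(1/n₁ + 1/(k·n₁)) = σ²·(k+1)/(k·n₁).
So n₁ = (1 + 1/k)·((z_{α/2} + z_β)/d)² = 1.400 × (3.608/0.88)².
n₁ = 1.400 × 16.81 = 23.5.
Round up: n₁ = 24, giving n₂ = 2.5 × 24 = 60.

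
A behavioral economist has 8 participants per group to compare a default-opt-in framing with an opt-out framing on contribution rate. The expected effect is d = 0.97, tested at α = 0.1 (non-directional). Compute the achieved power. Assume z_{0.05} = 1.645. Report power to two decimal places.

power ≈ 0.62

For two equal groups, power = Φ(d·√(n/2) − z_{α/2}).
d·√(n/2) = 0.97 × √(8/2) = 0.97 × 2.000 = 1.940.
z_β = 1.940 − 1.645 = 0.295.
Power = Φ(0.295) = 0.616.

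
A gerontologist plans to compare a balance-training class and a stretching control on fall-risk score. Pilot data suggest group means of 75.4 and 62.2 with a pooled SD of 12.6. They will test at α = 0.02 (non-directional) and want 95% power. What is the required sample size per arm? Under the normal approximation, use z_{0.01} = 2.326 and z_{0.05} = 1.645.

n = 29 per group

Cohen's d = |M₁ − M₂| / SD_pooled = |75.4 − 62.2| / 12.6 = 13.2 / 12.6 = 1.048.
For two independent groups with equal n: n = 2·((z_{α/2} + z_β) / d)².
z_{α/2} + z_β = 2.326 + 1.645 = 3.971.
n = 2 × (3.971 / 1.048)² = 2 × 3.789² = 2 × 14.36 = 28.7.
Round up to the next whole participant.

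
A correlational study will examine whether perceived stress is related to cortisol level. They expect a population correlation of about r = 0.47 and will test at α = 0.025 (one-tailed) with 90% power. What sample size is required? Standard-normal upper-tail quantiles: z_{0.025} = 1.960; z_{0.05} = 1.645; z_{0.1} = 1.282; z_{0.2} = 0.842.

n = 44

Fisher's z: C = ½·ln((1+r)/(1−r)) = ½·ln(2.7736) = 0.5101.
n = ((z_{α} + z_β)/C)² + 3.
(1.960 + 1.282) / 0.5101 = 3.242 / 0.5101 = 6.356.
n = 6.356² + 3 = 40.39 + 3 = 43.4.
Round up.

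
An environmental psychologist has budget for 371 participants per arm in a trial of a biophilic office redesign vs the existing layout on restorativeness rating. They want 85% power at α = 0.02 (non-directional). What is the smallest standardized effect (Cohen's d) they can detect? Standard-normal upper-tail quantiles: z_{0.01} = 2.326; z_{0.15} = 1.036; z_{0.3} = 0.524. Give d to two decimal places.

For two independent groups of n = 371 each: d_min = (z_{α/2} + z_β)·√(2/n).
z-sum = 2.326 + 1.036 = 3.362.
d_min = 3.362 × √(2/371) = 3.362 × 0.0734 = 0.247.

d_min ≈ 0.25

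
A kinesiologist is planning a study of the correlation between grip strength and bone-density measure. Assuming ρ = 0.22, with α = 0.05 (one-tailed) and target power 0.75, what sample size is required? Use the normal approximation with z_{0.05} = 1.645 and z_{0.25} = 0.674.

Fisher's z: C = ½·ln((1+r)/(1−r)) = ½·ln(1.5641) = 0.2237.
n = ((z_{α} + z_β)/C)² + 3.
(1.645 + 0.674) / 0.2237 = 2.319 / 0.2237 = 10.367.
n = 10.367² + 3 = 107.47 + 3 = 110.5.
Round up.

n = 111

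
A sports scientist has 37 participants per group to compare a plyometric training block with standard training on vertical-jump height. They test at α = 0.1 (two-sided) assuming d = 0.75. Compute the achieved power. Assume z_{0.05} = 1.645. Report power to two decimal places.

power ≈ 0.94

For two equal groups, power = Φ(d·√(n/2) − z_{α/2}).
d·√(n/2) = 0.75 × √(37/2) = 0.75 × 4.301 = 3.226.
z_β = 3.226 − 1.645 = 1.581.
Power = Φ(1.581) = 0.943.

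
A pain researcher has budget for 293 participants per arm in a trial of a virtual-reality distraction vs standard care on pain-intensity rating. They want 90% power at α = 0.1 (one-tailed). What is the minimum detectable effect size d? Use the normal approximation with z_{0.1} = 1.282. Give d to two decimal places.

For two independent groups of n = 293 each: d_min = (z_{α} + z_β)·√(2/n).
z-sum = 1.282 + 1.282 = 2.564.
d_min = 2.564 × √(2/293) = 2.564 × 0.0826 = 0.212.

d_min ≈ 0.21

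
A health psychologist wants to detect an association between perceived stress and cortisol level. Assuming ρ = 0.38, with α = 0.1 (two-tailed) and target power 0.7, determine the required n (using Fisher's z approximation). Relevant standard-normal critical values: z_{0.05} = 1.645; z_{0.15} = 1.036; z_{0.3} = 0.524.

Fisher's z: C = ½·ln((1+r)/(1−r)) = ½·ln(2.2258) = 0.4001.
n = ((z_{α/2} + z_β)/C)² + 3.
(1.645 + 0.524) / 0.4001 = 2.169 / 0.4001 = 5.421.
n = 5.421² + 3 = 29.39 + 3 = 32.4.
Round up.

n = 33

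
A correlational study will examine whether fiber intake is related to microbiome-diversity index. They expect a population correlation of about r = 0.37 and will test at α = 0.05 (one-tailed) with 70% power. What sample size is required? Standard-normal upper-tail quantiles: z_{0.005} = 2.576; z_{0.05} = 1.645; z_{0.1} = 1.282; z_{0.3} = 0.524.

Fisher's z: C = ½·ln((1+r)/(1−r)) = ½·ln(2.1746) = 0.3884.
n = ((z_{α} + z_β)/C)² + 3.
(1.645 + 0.524) / 0.3884 = 2.169 / 0.3884 = 5.584.
n = 5.584² + 3 = 31.19 + 3 = 34.2.
Round up.

n = 35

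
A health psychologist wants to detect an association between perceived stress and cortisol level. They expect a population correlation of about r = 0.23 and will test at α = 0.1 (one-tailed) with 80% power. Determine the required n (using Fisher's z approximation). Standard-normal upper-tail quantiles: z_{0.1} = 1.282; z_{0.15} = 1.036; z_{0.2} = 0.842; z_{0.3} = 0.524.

n = 86

Fisher's z: C = ½·ln((1+r)/(1−r)) = ½·ln(1.5974) = 0.2342.
n = ((z_{α} + z_β)/C)² + 3.
(1.282 + 0.842) / 0.2342 = 2.124 / 0.2342 = 9.069.
n = 9.069² + 3 = 82.25 + 3 = 85.2.
Round up.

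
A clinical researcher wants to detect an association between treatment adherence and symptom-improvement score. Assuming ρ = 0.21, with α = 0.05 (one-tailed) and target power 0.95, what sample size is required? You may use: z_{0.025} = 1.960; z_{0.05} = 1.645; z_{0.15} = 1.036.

n = 242

Fisher's z: C = ½·ln((1+r)/(1−r)) = ½·ln(1.5316) = 0.2132.
n = ((z_{α} + z_β)/C)² + 3.
(1.645 + 1.645) / 0.2132 = 3.290 / 0.2132 = 15.432.
n = 15.432² + 3 = 238.13 + 3 = 241.1.
Round up.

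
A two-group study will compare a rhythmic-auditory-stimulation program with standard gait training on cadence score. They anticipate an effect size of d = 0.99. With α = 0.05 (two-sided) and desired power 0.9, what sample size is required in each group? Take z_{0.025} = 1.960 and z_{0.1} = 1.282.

For two independent groups with equal n: n = 2·((z_{α/2} + z_β) / d)².
z_{α/2} + z_β = 1.960 + 1.282 = 3.242.
n = 2 × (3.242 / 0.99)² = 2 × 3.275² = 2 × 10.72 = 21.4.
Round up to the next whole participant.

n = 22 per group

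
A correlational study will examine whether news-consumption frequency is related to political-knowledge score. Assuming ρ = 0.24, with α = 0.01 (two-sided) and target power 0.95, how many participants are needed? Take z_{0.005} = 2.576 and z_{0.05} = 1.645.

n = 301

Fisher's z: C = ½·ln((1+r)/(1−r)) = ½·ln(1.6316) = 0.2448.
n = ((z_{α/2} + z_β)/C)² + 3.
(2.576 + 1.645) / 0.2448 = 4.221 / 0.2448 = 17.243.
n = 17.243² + 3 = 297.31 + 3 = 300.3.
Round up.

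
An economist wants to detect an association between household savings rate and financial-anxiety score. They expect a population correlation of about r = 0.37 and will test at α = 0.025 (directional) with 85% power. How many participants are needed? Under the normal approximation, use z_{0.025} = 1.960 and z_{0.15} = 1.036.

Fisher's z: C = ½·ln((1+r)/(1−r)) = ½·ln(2.1746) = 0.3884.
n = ((z_{α} + z_β)/C)² + 3.
(1.960 + 1.036) / 0.3884 = 2.996 / 0.3884 = 7.714.
n = 7.714² + 3 = 59.50 + 3 = 62.5.
Round up.

n = 63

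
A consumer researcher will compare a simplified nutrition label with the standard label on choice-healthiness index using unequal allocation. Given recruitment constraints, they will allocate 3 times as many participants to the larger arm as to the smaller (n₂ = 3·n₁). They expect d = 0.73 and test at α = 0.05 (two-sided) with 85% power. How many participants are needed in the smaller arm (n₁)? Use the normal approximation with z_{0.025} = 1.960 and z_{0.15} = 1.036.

n₁ = 23

With allocation ratio k = n₂/n₁ = 3, Var(x̄₁−x̄₂) = σ²(1/n₁ + 1/(k·n₁)) = σ²·(k+1)/(k·n₁).
So n₁ = (1 + 1/k)·((z_{α/2} + z_β)/d)² = 1.333 × (2.996/0.73)².
n₁ = 1.333 × 16.84 = 22.5.
Round up: n₁ = 23, giving n₂ = 3 × 23 = 69.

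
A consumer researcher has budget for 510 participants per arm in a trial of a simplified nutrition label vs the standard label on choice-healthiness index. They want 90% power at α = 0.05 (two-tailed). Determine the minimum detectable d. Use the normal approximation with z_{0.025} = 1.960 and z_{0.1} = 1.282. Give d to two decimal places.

d_min ≈ 0.20

For two independent groups of n = 510 each: d_min = (z_{α/2} + z_β)·√(2/n).
z-sum = 1.960 + 1.282 = 3.242.
d_min = 3.242 × √(2/510) = 3.242 × 0.0626 = 0.203.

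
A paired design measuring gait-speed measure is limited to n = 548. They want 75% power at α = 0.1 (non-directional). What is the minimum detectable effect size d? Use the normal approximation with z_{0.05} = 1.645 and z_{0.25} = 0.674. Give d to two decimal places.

For a single sample (or paired design) of n = 548: d_min = (z_{α/2} + z_β)/√n.
z-sum = 1.645 + 0.674 = 2.319.
d_min = 2.319 / √548 = 2.319 / 23.409 = 0.099.

d_min ≈ 0.10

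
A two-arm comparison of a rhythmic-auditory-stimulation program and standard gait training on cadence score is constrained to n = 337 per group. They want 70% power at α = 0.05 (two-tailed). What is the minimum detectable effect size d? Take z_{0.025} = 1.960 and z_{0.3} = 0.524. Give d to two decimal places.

For two independent groups of n = 337 each: d_min = (z_{α/2} + z_β)·√(2/n).
z-sum = 1.960 + 0.524 = 2.484.
d_min = 2.484 × √(2/337) = 2.484 × 0.0770 = 0.191.

d_min ≈ 0.19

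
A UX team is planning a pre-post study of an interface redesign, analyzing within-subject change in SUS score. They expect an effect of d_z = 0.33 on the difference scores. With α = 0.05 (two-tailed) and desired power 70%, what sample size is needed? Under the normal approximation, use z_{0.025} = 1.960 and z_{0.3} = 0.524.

n = 57 pairs

For a paired (one-sample on differences) test: n = ((z_{α/2} + z_β) / d)².
z_{α/2} + z_β = 1.960 + 0.524 = 2.484.
n = (2.484 / 0.33)² = 7.527² = 56.66.
Round up.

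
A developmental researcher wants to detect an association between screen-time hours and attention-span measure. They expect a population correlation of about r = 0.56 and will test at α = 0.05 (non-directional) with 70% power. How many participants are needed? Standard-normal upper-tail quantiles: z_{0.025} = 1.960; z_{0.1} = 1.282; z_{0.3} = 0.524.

Fisher's z: C = ½·ln((1+r)/(1−r)) = ½·ln(3.5455) = 0.6328.
n = ((z_{α/2} + z_β)/C)² + 3.
(1.960 + 0.524) / 0.6328 = 2.484 / 0.6328 = 3.925.
n = 3.925² + 3 = 15.41 + 3 = 18.4.
Round up.

n = 19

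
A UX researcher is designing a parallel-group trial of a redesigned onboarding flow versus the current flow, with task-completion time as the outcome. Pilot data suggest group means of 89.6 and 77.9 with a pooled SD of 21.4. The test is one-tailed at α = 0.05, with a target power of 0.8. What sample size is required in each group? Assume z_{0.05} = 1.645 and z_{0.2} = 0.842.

Cohen's d = |M₁ − M₂| / SD_pooled = |89.6 − 77.9| / 21.4 = 11.7 / 21.4 = 0.547.
For two independent groups with equal n: n = 2·((z_{α} + z_β) / d)².
z_{α} + z_β = 1.645 + 0.842 = 2.487.
n = 2 × (2.487 / 0.547)² = 2 × 4.547² = 2 × 20.67 = 41.3.
Round up to the next whole participant.

n = 42 per group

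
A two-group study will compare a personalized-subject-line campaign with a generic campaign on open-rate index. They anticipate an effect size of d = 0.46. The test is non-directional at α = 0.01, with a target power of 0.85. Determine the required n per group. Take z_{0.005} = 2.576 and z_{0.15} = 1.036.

n = 124 per group

For two independent groups with equal n: n = 2·((z_{α/2} + z_β) / d)².
z_{α/2} + z_β = 2.576 + 1.036 = 3.612.
n = 2 × (3.612 / 0.46)² = 2 × 7.852² = 2 × 61.66 = 123.3.
Round up to the next whole participant.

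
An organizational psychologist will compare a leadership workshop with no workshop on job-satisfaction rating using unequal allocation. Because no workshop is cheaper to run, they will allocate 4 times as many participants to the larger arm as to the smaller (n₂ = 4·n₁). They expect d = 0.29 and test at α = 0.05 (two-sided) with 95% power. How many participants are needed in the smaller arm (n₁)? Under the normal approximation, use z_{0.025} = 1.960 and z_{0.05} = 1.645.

n₁ = 194

With allocation ratio k = n₂/n₁ = 4, Var(x̄₁−x̄₂) = σ²(1/n₁ + 1/(k·n₁)) = σ²·(k+1)/(k·n₁).
So n₁ = (1 + 1/k)·((z_{α/2} + z_β)/d)² = 1.250 × (3.605/0.29)².
n₁ = 1.250 × 154.53 = 193.2.
Round up: n₁ = 194, giving n₂ = 4 × 194 = 776.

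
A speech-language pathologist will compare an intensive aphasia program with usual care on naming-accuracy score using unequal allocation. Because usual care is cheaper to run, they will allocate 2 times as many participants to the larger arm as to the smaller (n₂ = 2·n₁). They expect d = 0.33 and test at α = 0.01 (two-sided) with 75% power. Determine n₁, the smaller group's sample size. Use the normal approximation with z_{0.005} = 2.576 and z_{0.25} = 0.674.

With allocation ratio k = n₂/n₁ = 2, Var(x̄₁−x̄₂) = σ²(1/n₁ + 1/(k·n₁)) = σ²·(k+1)/(k·n₁).
So n₁ = (1 + 1/k)·((z_{α/2} + z_β)/d)² = 1.500 × (3.250/0.33)².
n₁ = 1.500 × 96.99 = 145.5.
Round up: n₁ = 146, giving n₂ = 2 × 146 = 292.

n₁ = 146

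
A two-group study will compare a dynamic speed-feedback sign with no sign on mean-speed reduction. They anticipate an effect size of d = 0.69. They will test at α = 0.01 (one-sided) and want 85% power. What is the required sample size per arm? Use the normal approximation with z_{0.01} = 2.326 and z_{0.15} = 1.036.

n = 48 per group

For two independent groups with equal n: n = 2·((z_{α} + z_β) / d)².
z_{α} + z_β = 2.326 + 1.036 = 3.362.
n = 2 × (3.362 / 0.69)² = 2 × 4.872² = 2 × 23.74 = 47.5.
Round up to the next whole participant.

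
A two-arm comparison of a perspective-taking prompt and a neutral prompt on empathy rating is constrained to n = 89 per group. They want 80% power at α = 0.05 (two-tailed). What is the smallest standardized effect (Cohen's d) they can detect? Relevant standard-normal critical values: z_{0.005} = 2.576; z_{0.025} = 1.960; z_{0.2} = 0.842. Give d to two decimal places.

For two independent groups of n = 89 each: d_min = (z_{α/2} + z_β)·√(2/n).
z-sum = 1.960 + 0.842 = 2.802.
d_min = 2.802 × √(2/89) = 2.802 × 0.1499 = 0.420.

d_min ≈ 0.42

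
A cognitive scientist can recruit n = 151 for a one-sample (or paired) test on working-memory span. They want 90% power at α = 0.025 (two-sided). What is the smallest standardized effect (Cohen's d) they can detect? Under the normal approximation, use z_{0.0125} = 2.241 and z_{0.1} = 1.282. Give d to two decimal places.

For a single sample (or paired design) of n = 151: d_min = (z_{α/2} + z_β)/√n.
z-sum = 2.241 + 1.282 = 3.523.
d_min = 3.523 / √151 = 3.523 / 12.288 = 0.287.

d_min ≈ 0.29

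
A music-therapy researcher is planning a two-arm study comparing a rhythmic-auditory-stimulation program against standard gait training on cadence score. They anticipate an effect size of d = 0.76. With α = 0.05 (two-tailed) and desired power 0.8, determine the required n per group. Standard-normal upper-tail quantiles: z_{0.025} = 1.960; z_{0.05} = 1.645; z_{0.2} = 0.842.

n = 28 per group

For two independent groups with equal n: n = 2·((z_{α/2} + z_β) / d)².
z_{α/2} + z_β = 1.960 + 0.842 = 2.802.
n = 2 × (2.802 / 0.76)² = 2 × 3.687² = 2 × 13.59 = 27.2.
Round up to the next whole participant.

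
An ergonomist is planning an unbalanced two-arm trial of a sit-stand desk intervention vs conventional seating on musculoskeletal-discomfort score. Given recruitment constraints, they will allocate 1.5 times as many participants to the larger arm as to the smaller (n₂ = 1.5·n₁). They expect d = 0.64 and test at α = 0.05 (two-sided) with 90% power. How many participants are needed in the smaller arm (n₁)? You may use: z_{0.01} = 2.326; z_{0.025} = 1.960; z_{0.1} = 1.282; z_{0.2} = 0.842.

n₁ = 43

With allocation ratio k = n₂/n₁ = 1.5, Var(x̄₁−x̄₂) = σ²(1/n₁ + 1/(k·n₁)) = σ²·(k+1)/(k·n₁).
So n₁ = (1 + 1/k)·((z_{α/2} + z_β)/d)² = 1.667 × (3.242/0.64)².
n₁ = 1.667 × 25.66 = 42.8.
Round up: n₁ = 43, giving n₂ = ⌈1.5 × 43⌉ = ⌈64.5⌉ = 65.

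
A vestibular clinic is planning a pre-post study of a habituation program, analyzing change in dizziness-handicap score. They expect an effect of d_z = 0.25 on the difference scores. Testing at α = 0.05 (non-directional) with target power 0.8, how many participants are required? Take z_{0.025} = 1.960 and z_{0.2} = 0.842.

n = 126 pairs

For a paired (one-sample on differences) test: n = ((z_{α/2} + z_β) / d)².
z_{α/2} + z_β = 1.960 + 0.842 = 2.802.
n = (2.802 / 0.25)² = 11.208² = 125.62.
Round up.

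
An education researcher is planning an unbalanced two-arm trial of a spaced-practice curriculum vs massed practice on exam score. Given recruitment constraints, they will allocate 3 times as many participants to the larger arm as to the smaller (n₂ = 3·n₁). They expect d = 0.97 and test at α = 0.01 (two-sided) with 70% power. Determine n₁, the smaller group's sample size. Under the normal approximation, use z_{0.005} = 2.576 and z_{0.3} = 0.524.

n₁ = 14

With allocation ratio k = n₂/n₁ = 3, Var(x̄₁−x̄₂) = σ²(1/n₁ + 1/(k·n₁)) = σ²·(k+1)/(k·n₁).
So n₁ = (1 + 1/k)·((z_{α/2} + z_β)/d)² = 1.333 × (3.100/0.97)².
n₁ = 1.333 × 10.21 = 13.6.
Round up: n₁ = 14, giving n₂ = 3 × 14 = 42.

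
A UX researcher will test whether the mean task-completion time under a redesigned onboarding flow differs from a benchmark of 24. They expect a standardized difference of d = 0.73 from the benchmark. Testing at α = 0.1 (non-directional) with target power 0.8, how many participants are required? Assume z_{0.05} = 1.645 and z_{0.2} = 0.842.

For a one-sample test: n = ((z_{α/2} + z_β) / d)².
z_{α/2} + z_β = 1.645 + 0.842 = 2.487.
n = (2.487 / 0.73)² = 3.407² = 11.61.
Round up.

n = 12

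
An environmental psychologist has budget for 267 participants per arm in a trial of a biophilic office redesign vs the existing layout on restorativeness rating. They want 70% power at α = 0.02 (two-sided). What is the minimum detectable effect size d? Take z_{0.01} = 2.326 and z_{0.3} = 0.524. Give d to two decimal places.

For two independent groups of n = 267 each: d_min = (z_{α/2} + z_β)·√(2/n).
z-sum = 2.326 + 0.524 = 2.850.
d_min = 2.850 × √(2/267) = 2.850 × 0.0865 = 0.247.

d_min ≈ 0.25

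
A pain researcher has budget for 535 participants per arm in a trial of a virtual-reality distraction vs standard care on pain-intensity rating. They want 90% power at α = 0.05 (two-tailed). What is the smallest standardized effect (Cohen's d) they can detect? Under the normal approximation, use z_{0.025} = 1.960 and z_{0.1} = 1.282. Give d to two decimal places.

d_min ≈ 0.20

For two independent groups of n = 535 each: d_min = (z_{α/2} + z_β)·√(2/n).
z-sum = 1.960 + 1.282 = 3.242.
d_min = 3.242 × √(2/535) = 3.242 × 0.0611 = 0.198.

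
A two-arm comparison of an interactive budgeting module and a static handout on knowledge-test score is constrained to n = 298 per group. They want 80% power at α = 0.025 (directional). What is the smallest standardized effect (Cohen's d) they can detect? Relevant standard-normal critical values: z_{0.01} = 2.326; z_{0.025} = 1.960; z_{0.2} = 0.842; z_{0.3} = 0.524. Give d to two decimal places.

d_min ≈ 0.23

For two independent groups of n = 298 each: d_min = (z_{α} + z_β)·√(2/n).
z-sum = 1.960 + 0.842 = 2.802.
d_min = 2.802 × √(2/298) = 2.802 × 0.0819 = 0.230.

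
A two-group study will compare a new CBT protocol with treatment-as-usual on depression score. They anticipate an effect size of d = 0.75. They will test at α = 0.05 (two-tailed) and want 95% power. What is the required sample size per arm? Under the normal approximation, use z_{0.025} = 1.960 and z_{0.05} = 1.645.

n = 47 per group

For two independent groups with equal n: n = 2·((z_{α/2} + z_β) / d)².
z_{α/2} + z_β = 1.960 + 1.645 = 3.605.
n = 2 × (3.605 / 0.75)² = 2 × 4.807² = 2 × 23.10 = 46.2.
Round up to the next whole participant.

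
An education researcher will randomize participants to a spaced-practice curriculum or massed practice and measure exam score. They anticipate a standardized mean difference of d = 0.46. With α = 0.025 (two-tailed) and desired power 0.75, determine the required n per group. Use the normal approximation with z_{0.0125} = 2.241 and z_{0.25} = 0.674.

For two independent groups with equal n: n = 2·((z_{α/2} + z_β) / d)².
z_{α/2} + z_β = 2.241 + 0.674 = 2.915.
n = 2 × (2.915 / 0.46)² = 2 × 6.337² = 2 × 40.16 = 80.3.
Round up to the next whole participant.

n = 81 per group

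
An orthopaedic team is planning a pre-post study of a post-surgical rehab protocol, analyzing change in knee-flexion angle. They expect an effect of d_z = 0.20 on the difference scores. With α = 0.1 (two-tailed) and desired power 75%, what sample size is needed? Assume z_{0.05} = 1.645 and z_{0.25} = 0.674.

n = 135 pairs

For a paired (one-sample on differences) test: n = ((z_{α/2} + z_β) / d)².
z_{α/2} + z_β = 1.645 + 0.674 = 2.319.
n = (2.319 / 0.20)² = 11.595² = 134.44.
Round up.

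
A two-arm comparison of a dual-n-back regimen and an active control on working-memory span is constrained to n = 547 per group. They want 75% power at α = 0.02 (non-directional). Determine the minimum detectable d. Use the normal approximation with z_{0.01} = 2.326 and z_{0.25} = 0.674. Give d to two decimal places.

For two independent groups of n = 547 each: d_min = (z_{α/2} + z_β)·√(2/n).
z-sum = 2.326 + 0.674 = 3.000.
d_min = 3.000 × √(2/547) = 3.000 × 0.0605 = 0.181.

d_min ≈ 0.18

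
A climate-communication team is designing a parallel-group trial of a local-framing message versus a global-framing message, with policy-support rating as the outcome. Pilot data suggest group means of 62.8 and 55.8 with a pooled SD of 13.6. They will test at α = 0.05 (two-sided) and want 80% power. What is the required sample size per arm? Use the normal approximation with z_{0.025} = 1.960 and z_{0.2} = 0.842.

n = 60 per group

Cohen's d = |M₁ − M₂| / SD_pooled = |62.8 − 55.8| / 13.6 = 7.0 / 13.6 = 0.515.
For two independent groups with equal n: n = 2·((z_{α/2} + z_β) / d)².
z_{α/2} + z_β = 1.960 + 0.842 = 2.802.
n = 2 × (2.802 / 0.515)² = 2 × 5.441² = 2 × 29.60 = 59.2.
Round up to the next whole participant.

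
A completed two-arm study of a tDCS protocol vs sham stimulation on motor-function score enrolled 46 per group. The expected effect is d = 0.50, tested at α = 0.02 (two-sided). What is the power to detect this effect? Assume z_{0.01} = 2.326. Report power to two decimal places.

power ≈ 0.53

For two equal groups, power = Φ(d·√(n/2) − z_{α/2}).
d·√(n/2) = 0.50 × √(46/2) = 0.50 × 4.796 = 2.398.
z_β = 2.398 − 2.326 = 0.072.
Power = Φ(0.072) = 0.529.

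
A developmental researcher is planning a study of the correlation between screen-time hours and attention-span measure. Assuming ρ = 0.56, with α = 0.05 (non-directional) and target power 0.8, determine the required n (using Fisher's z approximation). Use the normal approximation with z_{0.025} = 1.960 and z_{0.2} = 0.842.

Fisher's z: C = ½·ln((1+r)/(1−r)) = ½·ln(3.5455) = 0.6328.
n = ((z_{α/2} + z_β)/C)² + 3.
(1.960 + 0.842) / 0.6328 = 2.802 / 0.6328 = 4.428.
n = 4.428² + 3 = 19.61 + 3 = 22.6.
Round up.

n = 23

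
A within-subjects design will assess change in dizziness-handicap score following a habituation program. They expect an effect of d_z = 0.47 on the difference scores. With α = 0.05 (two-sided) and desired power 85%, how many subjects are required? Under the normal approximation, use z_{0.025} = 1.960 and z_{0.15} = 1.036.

n = 41 pairs

For a paired (one-sample on differences) test: n = ((z_{α/2} + z_β) / d)².
z_{α/2} + z_β = 1.960 + 1.036 = 2.996.
n = (2.996 / 0.47)² = 6.374² = 40.63.
Round up.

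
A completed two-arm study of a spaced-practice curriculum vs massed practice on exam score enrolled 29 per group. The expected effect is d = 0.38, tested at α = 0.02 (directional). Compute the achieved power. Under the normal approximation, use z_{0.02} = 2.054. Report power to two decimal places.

For two equal groups, power = Φ(d·√(n/2) − z_{α}).
d·√(n/2) = 0.38 × √(29/2) = 0.38 × 3.808 = 1.447.
z_β = 1.447 − 2.054 = -0.607.
Power = Φ(-0.607) = 0.272.

power ≈ 0.27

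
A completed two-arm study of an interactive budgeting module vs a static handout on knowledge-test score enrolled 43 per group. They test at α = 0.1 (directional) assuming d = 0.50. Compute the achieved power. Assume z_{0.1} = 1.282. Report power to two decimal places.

power ≈ 0.85

For two equal groups, power = Φ(d·√(n/2) − z_{α}).
d·√(n/2) = 0.50 × √(43/2) = 0.50 × 4.637 = 2.318.
z_β = 2.318 − 1.282 = 1.036.
Power = Φ(1.036) = 0.850.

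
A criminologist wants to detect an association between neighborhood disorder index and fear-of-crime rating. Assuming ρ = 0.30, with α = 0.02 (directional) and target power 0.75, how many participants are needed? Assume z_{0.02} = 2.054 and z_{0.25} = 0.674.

n = 81

Fisher's z: C = ½·ln((1+r)/(1−r)) = ½·ln(1.8571) = 0.3095.
n = ((z_{α} + z_β)/C)² + 3.
(2.054 + 0.674) / 0.3095 = 2.728 / 0.3095 = 8.814.
n = 8.814² + 3 = 77.69 + 3 = 80.7.
Round up.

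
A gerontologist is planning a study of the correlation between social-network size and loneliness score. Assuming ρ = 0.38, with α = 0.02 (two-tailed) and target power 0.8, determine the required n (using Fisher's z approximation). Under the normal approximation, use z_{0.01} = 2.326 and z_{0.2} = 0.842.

n = 66

Fisher's z: C = ½·ln((1+r)/(1−r)) = ½·ln(2.2258) = 0.4001.
n = ((z_{α/2} + z_β)/C)² + 3.
(2.326 + 0.842) / 0.4001 = 3.168 / 0.4001 = 7.918.
n = 7.918² + 3 = 62.70 + 3 = 65.7.
Round up.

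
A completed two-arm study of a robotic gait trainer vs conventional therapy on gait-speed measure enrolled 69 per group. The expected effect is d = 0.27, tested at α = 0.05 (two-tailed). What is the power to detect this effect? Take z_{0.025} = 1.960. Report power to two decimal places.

For two equal groups, power = Φ(d·√(n/2) − z_{α/2}).
d·√(n/2) = 0.27 × √(69/2) = 0.27 × 5.874 = 1.586.
z_β = 1.586 − 1.960 = -0.374.
Power = Φ(-0.374) = 0.354.

power ≈ 0.35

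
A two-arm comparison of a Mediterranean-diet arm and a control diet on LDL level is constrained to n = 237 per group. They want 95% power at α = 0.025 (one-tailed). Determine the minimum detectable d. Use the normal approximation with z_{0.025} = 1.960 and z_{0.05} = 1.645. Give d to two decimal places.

For two independent groups of n = 237 each: d_min = (z_{α} + z_β)·√(2/n).
z-sum = 1.960 + 1.645 = 3.605.
d_min = 3.605 × √(2/237) = 3.605 × 0.0919 = 0.331.

d_min ≈ 0.33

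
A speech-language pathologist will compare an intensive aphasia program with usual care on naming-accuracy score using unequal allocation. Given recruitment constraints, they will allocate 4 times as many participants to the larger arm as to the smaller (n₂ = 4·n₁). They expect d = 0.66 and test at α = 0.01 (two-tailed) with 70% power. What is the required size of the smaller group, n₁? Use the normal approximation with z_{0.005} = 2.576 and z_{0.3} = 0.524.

n₁ = 28

With allocation ratio k = n₂/n₁ = 4, Var(x̄₁−x̄₂) = σ²(1/n₁ + 1/(k·n₁)) = σ²·(k+1)/(k·n₁).
So n₁ = (1 + 1/k)·((z_{α/2} + z_β)/d)² = 1.250 × (3.100/0.66)².
n₁ = 1.250 × 22.06 = 27.6.
Round up: n₁ = 28, giving n₂ = 4 × 28 = 112.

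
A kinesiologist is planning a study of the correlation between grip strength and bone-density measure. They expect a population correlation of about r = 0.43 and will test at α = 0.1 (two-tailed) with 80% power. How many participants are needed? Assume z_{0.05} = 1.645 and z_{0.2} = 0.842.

Fisher's z: C = ½·ln((1+r)/(1−r)) = ½·ln(2.5088) = 0.4599.
n = ((z_{α/2} + z_β)/C)² + 3.
(1.645 + 0.842) / 0.4599 = 2.487 / 0.4599 = 5.408.
n = 5.408² + 3 = 29.24 + 3 = 32.2.
Round up.

n = 33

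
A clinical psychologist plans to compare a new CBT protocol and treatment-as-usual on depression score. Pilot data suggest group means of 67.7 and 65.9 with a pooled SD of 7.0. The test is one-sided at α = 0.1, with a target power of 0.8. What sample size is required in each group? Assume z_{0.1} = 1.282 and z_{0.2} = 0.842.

Cohen's d = |M₁ − M₂| / SD_pooled = |67.7 − 65.9| / 7.0 = 1.8 / 7.0 = 0.257.
For two independent groups with equal n: n = 2·((z_{α} + z_β) / d)².
z_{α} + z_β = 1.282 + 0.842 = 2.124.
n = 2 × (2.124 / 0.257)² = 2 × 8.265² = 2 × 68.30 = 136.6.
Round up to the next whole participant.

n = 137 per group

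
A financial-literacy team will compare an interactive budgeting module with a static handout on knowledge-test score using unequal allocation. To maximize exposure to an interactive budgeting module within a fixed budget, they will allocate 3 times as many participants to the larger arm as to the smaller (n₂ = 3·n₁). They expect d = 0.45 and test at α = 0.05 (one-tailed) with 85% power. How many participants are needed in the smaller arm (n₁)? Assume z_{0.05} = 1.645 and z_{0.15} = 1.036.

With allocation ratio k = n₂/n₁ = 3, Var(x̄₁−x̄₂) = σ²(1/n₁ + 1/(k·n₁)) = σ²·(k+1)/(k·n₁).
So n₁ = (1 + 1/k)·((z_{α} + z_β)/d)² = 1.333 × (2.681/0.45)².
n₁ = 1.333 × 35.50 = 47.3.
Round up: n₁ = 48, giving n₂ = 3 × 48 = 144.

n₁ = 48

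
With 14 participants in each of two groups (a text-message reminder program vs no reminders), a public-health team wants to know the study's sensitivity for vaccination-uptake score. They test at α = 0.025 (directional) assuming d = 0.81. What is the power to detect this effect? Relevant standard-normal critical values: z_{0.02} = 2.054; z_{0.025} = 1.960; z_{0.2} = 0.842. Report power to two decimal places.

For two equal groups, power = Φ(d·√(n/2) − z_{α}).
d·√(n/2) = 0.81 × √(14/2) = 0.81 × 2.646 = 2.143.
z_β = 2.143 − 1.960 = 0.183.
Power = Φ(0.183) = 0.573.

power ≈ 0.57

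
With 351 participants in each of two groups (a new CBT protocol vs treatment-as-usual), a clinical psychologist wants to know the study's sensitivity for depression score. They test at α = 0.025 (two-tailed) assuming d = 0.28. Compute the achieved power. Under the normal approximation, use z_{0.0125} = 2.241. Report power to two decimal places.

power ≈ 0.93

For two equal groups, power = Φ(d·√(n/2) − z_{α/2}).
d·√(n/2) = 0.28 × √(351/2) = 0.28 × 13.248 = 3.709.
z_β = 3.709 − 2.241 = 1.468.
Power = Φ(1.468) = 0.929.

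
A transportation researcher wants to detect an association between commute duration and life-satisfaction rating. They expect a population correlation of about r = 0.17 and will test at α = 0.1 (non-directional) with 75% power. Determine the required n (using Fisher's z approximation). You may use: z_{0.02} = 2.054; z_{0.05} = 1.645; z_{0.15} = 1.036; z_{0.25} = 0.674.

n = 186

Fisher's z: C = ½·ln((1+r)/(1−r)) = ½·ln(1.4096) = 0.1717.
n = ((z_{α/2} + z_β)/C)² + 3.
(1.645 + 0.674) / 0.1717 = 2.319 / 0.1717 = 13.506.
n = 13.506² + 3 = 182.42 + 3 = 185.4.
Round up.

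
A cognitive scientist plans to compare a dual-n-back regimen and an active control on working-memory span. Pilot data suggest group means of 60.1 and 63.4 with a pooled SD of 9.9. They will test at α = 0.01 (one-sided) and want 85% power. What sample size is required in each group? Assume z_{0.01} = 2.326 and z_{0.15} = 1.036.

Cohen's d = |M₁ − M₂| / SD_pooled = |60.1 − 63.4| / 9.9 = 3.3 / 9.9 = 0.333.
For two independent groups with equal n: n = 2·((z_{α} + z_β) / d)².
z_{α} + z_β = 2.326 + 1.036 = 3.362.
n = 2 × (3.362 / 0.333)² = 2 × 10.096² = 2 × 101.93 = 203.9.
Round up to the next whole participant.

n = 204 per group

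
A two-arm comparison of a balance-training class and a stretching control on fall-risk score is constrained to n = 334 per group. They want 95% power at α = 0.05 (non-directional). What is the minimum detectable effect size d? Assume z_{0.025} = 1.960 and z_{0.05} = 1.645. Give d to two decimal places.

For two independent groups of n = 334 each: d_min = (z_{α/2} + z_β)·√(2/n).
z-sum = 1.960 + 1.645 = 3.605.
d_min = 3.605 × √(2/334) = 3.605 × 0.0774 = 0.279.

d_min ≈ 0.28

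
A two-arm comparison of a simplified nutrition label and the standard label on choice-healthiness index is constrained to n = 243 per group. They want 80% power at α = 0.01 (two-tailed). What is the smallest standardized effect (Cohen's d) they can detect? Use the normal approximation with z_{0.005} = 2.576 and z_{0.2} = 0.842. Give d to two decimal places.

d_min ≈ 0.31

For two independent groups of n = 243 each: d_min = (z_{α/2} + z_β)·√(2/n).
z-sum = 2.576 + 0.842 = 3.418.
d_min = 3.418 × √(2/243) = 3.418 × 0.0907 = 0.310.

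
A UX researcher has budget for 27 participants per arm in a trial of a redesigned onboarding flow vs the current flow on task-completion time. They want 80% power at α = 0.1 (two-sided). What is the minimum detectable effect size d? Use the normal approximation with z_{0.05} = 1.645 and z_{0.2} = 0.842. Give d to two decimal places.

For two independent groups of n = 27 each: d_min = (z_{α/2} + z_β)·√(2/n).
z-sum = 1.645 + 0.842 = 2.487.
d_min = 2.487 × √(2/27) = 2.487 × 0.2722 = 0.677.

d_min ≈ 0.68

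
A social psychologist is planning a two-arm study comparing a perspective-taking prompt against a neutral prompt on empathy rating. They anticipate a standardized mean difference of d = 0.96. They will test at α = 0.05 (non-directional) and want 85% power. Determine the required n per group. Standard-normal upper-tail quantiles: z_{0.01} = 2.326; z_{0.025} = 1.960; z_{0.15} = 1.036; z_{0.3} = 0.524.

For two independent groups with equal n: n = 2·((z_{α/2} + z_β) / d)².
z_{α/2} + z_β = 1.960 + 1.036 = 2.996.
n = 2 × (2.996 / 0.96)² = 2 × 3.121² = 2 × 9.74 = 19.5.
Round up to the next whole participant.

n = 20 per group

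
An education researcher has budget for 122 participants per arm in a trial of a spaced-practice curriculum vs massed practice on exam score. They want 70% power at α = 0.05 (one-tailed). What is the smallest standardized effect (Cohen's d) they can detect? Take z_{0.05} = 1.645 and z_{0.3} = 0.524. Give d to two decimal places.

For two independent groups of n = 122 each: d_min = (z_{α} + z_β)·√(2/n).
z-sum = 1.645 + 0.524 = 2.169.
d_min = 2.169 × √(2/122) = 2.169 × 0.1280 = 0.278.

d_min ≈ 0.28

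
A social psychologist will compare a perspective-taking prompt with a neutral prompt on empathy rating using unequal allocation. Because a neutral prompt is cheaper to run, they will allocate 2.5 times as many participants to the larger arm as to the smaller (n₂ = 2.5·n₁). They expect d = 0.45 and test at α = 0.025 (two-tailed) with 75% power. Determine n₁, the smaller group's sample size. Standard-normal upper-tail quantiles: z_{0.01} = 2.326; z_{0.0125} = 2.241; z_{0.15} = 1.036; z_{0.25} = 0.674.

n₁ = 59

With allocation ratio k = n₂/n₁ = 2.5, Var(x̄₁−x̄₂) = σ²(1/n₁ + 1/(k·n₁)) = σ²·(k+1)/(k·n₁).
So n₁ = (1 + 1/k)·((z_{α/2} + z_β)/d)² = 1.400 × (2.915/0.45)².
n₁ = 1.400 × 41.96 = 58.7.
Round up: n₁ = 59, giving n₂ = ⌈2.5 × 59⌉ = ⌈147.5⌉ = 148.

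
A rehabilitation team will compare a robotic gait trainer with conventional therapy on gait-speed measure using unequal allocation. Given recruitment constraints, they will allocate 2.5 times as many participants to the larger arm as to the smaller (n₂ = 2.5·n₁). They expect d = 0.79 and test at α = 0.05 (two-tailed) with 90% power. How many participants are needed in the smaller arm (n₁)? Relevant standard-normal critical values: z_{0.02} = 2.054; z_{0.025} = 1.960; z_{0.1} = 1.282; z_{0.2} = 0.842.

With allocation ratio k = n₂/n₁ = 2.5, Var(x̄₁−x̄₂) = σ²(1/n₁ + 1/(k·n₁)) = σ²·(k+1)/(k·n₁).
So n₁ = (1 + 1/k)·((z_{α/2} + z_β)/d)² = 1.400 × (3.242/0.79)².
n₁ = 1.400 × 16.84 = 23.6.
Round up: n₁ = 24, giving n₂ = 2.5 × 24 = 60.

n₁ = 24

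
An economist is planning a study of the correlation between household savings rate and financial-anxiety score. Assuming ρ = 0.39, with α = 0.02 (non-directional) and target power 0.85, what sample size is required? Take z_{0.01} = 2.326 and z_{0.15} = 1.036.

n = 70

Fisher's z: C = ½·ln((1+r)/(1−r)) = ½·ln(2.2787) = 0.4118.
n = ((z_{α/2} + z_β)/C)² + 3.
(2.326 + 1.036) / 0.4118 = 3.362 / 0.4118 = 8.164.
n = 8.164² + 3 = 66.65 + 3 = 69.7.
Round up.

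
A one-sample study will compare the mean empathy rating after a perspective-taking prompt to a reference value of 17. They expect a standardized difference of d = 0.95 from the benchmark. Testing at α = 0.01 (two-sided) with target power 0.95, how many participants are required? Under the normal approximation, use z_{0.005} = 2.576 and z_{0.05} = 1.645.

For a one-sample test: n = ((z_{α/2} + z_β) / d)².
z_{α/2} + z_β = 2.576 + 1.645 = 4.221.
n = (4.221 / 0.95)² = 4.443² = 19.74.
Round up.

n = 20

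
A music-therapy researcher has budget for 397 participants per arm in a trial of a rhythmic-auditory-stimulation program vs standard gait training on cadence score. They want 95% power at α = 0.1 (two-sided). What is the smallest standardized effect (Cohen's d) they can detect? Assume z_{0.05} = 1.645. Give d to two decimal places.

For two independent groups of n = 397 each: d_min = (z_{α/2} + z_β)·√(2/n).
z-sum = 1.645 + 1.645 = 3.290.
d_min = 3.290 × √(2/397) = 3.290 × 0.0710 = 0.234.

d_min ≈ 0.23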